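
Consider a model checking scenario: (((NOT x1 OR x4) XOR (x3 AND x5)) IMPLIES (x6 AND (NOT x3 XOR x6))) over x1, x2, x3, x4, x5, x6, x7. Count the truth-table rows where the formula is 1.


Formula: (((NOT x1 OR x4) XOR (x3 AND x5)) IMPLIES (x6 AND (NOT x3 XOR x6))) over 7 vars (128 rows)
Evaluate each row (x1, x2, x3, x4, x5, x6, x7 as bits, MSB first):
  row 0 [0000000]: (((NOT 0 OR 0) XOR (0 AND 0)) IMPLIES (0 AND (NOT 0 XOR 0))) -> 0
  row 1 [0000001]: (((NOT 0 OR 0) XOR (0 AND 0)) IMPLIES (0 AND (NOT 0 XOR 0))) -> 0
  row 2 [0000010]: (((NOT 0 OR 0) XOR (0 AND 0)) IMPLIES (1 AND (NOT 0 XOR 1))) -> 0
  row 3 [0000011]: (((NOT 0 OR 0) XOR (0 AND 0)) IMPLIES (1 AND (NOT 0 XOR 1))) -> 0
  row 4 [0000100]: (((NOT 0 OR 0) XOR (0 AND 1)) IMPLIES (0 AND (NOT 0 XOR 0))) -> 0
  (every remaining row is evaluated the same way; all 128 results are listed next)
Full result column, 8 rows per line (x1,x2,x3,x4 fixed per line; x5,x6,x7 runs 000..111 left to right):
  rows 0-7 [x1,x2,x3,x4=0000]: 00000000  (ones: 0)
  rows 8-15 [x1,x2,x3,x4=0001]: 00000000  (ones: 0)
  rows 16-23 [x1,x2,x3,x4=0010]: 00111111  (ones: 6)
  rows 24-31 [x1,x2,x3,x4=0011]: 00111111  (ones: 6)
  rows 32-39 [x1,x2,x3,x4=0100]: 00000000  (ones: 0)
  rows 40-47 [x1,x2,x3,x4=0101]: 00000000  (ones: 0)
  rows 48-55 [x1,x2,x3,x4=0110]: 00111111  (ones: 6)
  rows 56-63 [x1,x2,x3,x4=0111]: 00111111  (ones: 6)
  rows 64-71 [x1,x2,x3,x4=1000]: 11111111  (ones: 8)
  rows 72-79 [x1,x2,x3,x4=1001]: 00000000  (ones: 0)
  rows 80-87 [x1,x2,x3,x4=1010]: 11110011  (ones: 6)
  rows 88-95 [x1,x2,x3,x4=1011]: 00111111  (ones: 6)
  rows 96-103 [x1,x2,x3,x4=1100]: 11111111  (ones: 8)
  rows 104-111 [x1,x2,x3,x4=1101]: 00000000  (ones: 0)
  rows 112-119 [x1,x2,x3,x4=1110]: 11110011  (ones: 6)
  rows 120-127 [x1,x2,x3,x4=1111]: 00111111  (ones: 6)
Count of 1-rows = 0+0+6+6+0+0+6+6+8+0+6+6+8+0+6+6 = 64

64


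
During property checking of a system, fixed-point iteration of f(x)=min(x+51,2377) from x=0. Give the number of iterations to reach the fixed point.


Step 1: x=0, cap=2377, increment=51
Step 2: x grows by 51 each step until capped at 2377; fixed point is x=2377
Step 3: iterations = ceil(2377/51) = 47

47


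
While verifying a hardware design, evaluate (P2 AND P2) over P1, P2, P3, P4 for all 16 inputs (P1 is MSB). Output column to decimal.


Formula: (P2 AND P2) over P1, P2, P3, P4 (16 rows)
Evaluate each row (bits = P1,P2,P3,P4, MSB first):
  row 0 [0000]: (0 AND 0) -> 0
  row 1 [0001]: (0 AND 0) -> 0
  row 2 [0010]: (0 AND 0) -> 0
  row 3 [0011]: (0 AND 0) -> 0
  row 4 [0100]: (1 AND 1) -> 1
  row 5 [0101]: (1 AND 1) -> 1
  row 6 [0110]: (1 AND 1) -> 1
  row 7 [0111]: (1 AND 1) -> 1
  row 8 [1000]: (0 AND 0) -> 0
  row 9 [1001]: (0 AND 0) -> 0
  row 10 [1010]: (0 AND 0) -> 0
  row 11 [1011]: (0 AND 0) -> 0
  row 12 [1100]: (1 AND 1) -> 1
  row 13 [1101]: (1 AND 1) -> 1
  row 14 [1110]: (1 AND 1) -> 1
  row 15 [1111]: (1 AND 1) -> 1
Full result column, 4 rows per line (P1,P2 fixed per line; P3,P4 runs 00..11 left to right):
  rows 0-3 [P1,P2=00]: 0000  = hex 0
  rows 4-7 [P1,P2=01]: 1111  = hex F
  rows 8-11 [P1,P2=10]: 0000  = hex 0
  rows 12-15 [P1,P2=11]: 1111  = hex F
Output column (row 0 .. row 15) = 0000111100001111
Output column grouped in 4s = 0000 1111 0000 1111 = 0x0F0F
Convert to decimal digit by digit (value = value*16 + digit):
  0 -> 0
  0*16 + 15 (F) = 15
  15*16 + 0 = 240
  240*16 + 15 (F) = 3855
Decimal = 3855

3855


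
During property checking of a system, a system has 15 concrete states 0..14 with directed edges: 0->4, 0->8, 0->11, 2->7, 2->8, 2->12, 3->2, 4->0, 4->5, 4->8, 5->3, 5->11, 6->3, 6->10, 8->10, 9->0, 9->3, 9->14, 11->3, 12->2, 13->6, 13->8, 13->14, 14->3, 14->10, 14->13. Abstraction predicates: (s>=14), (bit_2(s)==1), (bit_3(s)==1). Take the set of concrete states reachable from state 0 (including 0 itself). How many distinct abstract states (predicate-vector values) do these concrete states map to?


BFS from 0:
Concrete reachable: {0, 2, 3, 4, 5, 7, 8, 10, 11, 12}
Abstract via predicates (s>=14), (bit_2(s)==1), (bit_3(s)==1):
  (0,0,0) <- {0, 2, 3}
  (0,0,1) <- {8, 10, 11}
  (0,1,0) <- {4, 5, 7}
  (0,1,1) <- {12}
Distinct abstract states = 4

4


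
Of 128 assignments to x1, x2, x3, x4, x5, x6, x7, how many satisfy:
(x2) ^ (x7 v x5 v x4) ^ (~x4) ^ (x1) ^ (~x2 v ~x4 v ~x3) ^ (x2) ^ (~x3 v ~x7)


CNF with 7 clauses over 7 vars (128 assignments).
An assignment satisfies CNF iff every clause has >=1 true literal.
Check each row (bits = x1,x2,x3,x4,x5,x6,x7; clause T/F shown):
  row 0 [0000000]: clauses=FFTFTFT -> 0
  row 1 [0000001]: clauses=FTTFTFT -> 0
  row 2 [0000010]: clauses=FFTFTFT -> 0
  row 3 [0000011]: clauses=FTTFTFT -> 0
  row 4 [0000100]: clauses=FTTFTFT -> 0
  (every remaining row is evaluated the same way; all 128 results are listed next)
Full result column, 8 rows per line (x1,x2,x3,x4 fixed per line; x5,x6,x7 runs 000..111 left to right):
  rows 0-7 [x1,x2,x3,x4=0000]: 00000000  (ones: 0)
  rows 8-15 [x1,x2,x3,x4=0001]: 00000000  (ones: 0)
  rows 16-23 [x1,x2,x3,x4=0010]: 00000000  (ones: 0)
  rows 24-31 [x1,x2,x3,x4=0011]: 00000000  (ones: 0)
  rows 32-39 [x1,x2,x3,x4=0100]: 00000000  (ones: 0)
  rows 40-47 [x1,x2,x3,x4=0101]: 00000000  (ones: 0)
  rows 48-55 [x1,x2,x3,x4=0110]: 00000000  (ones: 0)
  rows 56-63 [x1,x2,x3,x4=0111]: 00000000  (ones: 0)
  rows 64-71 [x1,x2,x3,x4=1000]: 00000000  (ones: 0)
  rows 72-79 [x1,x2,x3,x4=1001]: 00000000  (ones: 0)
  rows 80-87 [x1,x2,x3,x4=1010]: 00000000  (ones: 0)
  rows 88-95 [x1,x2,x3,x4=1011]: 00000000  (ones: 0)
  rows 96-103 [x1,x2,x3,x4=1100]: 01011111  (ones: 6)
  rows 104-111 [x1,x2,x3,x4=1101]: 00000000  (ones: 0)
  rows 112-119 [x1,x2,x3,x4=1110]: 00001010  (ones: 2)
  rows 120-127 [x1,x2,x3,x4=1111]: 00000000  (ones: 0)
Satisfying assignments = 0+0+0+0+0+0+0+0+0+0+0+0+6+0+2+0 = 8

8


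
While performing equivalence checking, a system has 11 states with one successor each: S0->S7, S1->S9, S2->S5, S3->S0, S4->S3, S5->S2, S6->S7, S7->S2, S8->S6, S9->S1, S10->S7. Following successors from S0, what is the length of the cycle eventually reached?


Trace from S0 until a state repeats:
  S0 -> S7 -> S2 -> S5 -> S2
S2 first seen at step 2, revisited at step 4.
Cycle length = 4 - 2 = 2

2


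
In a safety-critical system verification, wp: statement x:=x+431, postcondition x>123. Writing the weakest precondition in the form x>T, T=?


Formula: wp(x:=E, P) = P[E/x] (substitute E for x in postcondition)
Step 1: Postcondition: x>123
Step 2: Substitute x+431 for x: x+431>123
Step 3: Solve for x: x > 123-431 = -308

-308


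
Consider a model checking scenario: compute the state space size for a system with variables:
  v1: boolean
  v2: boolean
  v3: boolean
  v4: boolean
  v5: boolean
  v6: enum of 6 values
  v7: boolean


State space = product of domain sizes of all variables.
Domain sizes:
  v1 (boolean): 2
  v2 (boolean): 2
  v3 (boolean): 2
  v4 (boolean): 2
  v5 (boolean): 2
  v6 (enum of 6 values): 6
  v7 (boolean): 2
Product = 2 * 2 * 2 * 2 * 2 * 6 * 2 = 384

384


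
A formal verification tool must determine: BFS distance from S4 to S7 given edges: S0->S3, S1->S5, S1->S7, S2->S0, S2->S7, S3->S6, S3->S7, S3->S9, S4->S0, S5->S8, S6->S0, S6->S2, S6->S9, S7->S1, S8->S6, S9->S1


BFS layer-by-layer from S4:
  dist 0: {S4}
  dist 1: {S0}
  dist 2: {S3}
  dist 3: {S6, S7, S9}
  -> S7 reached at distance 3
Shortest path length = 3

3


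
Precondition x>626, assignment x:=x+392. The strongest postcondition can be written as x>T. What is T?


Formula: sp(P, x:=E) = exists old_x. (x = E[old_x/x]) AND P[old_x/x] (old_x is the value of x before the assignment; eliminate old_x by solving x = E[old_x/x] for old_x)
Step 1: Precondition P: x>626, i.e. old_x > 626
Step 2: Assignment gives x = old_x + 392, so old_x = x - 392
Step 3: Substitute into P: x - 392 > 626
Step 4: Simplify: x > 626+392 = 1018

1018


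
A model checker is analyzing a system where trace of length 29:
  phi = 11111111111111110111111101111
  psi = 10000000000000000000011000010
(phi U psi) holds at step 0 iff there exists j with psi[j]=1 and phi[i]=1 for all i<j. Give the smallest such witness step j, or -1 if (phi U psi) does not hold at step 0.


(phi U psi) at 0: need smallest j with psi[j]=1 and phi[i]=1 for all i in [0,j).
Scan from step 0:
  step 0: psi=1 and phi held for [0,0) -> witness found
Witness step = 0

0


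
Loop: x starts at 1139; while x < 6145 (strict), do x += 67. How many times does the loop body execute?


Step 1: x goes from 1139 toward 6145 by 67; the body runs while x<6145, so iterations = ceil((bound-start)/step)
Step 2: Distance=5006
Step 3: ceil(5006/67)=75

75


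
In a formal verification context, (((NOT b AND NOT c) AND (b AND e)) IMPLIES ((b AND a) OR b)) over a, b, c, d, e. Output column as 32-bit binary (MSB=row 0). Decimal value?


Formula: (((NOT b AND NOT c) AND (b AND e)) IMPLIES ((b AND a) OR b)) over a, b, c, d, e (32 rows)
Evaluate each row (bits = a,b,c,d,e, MSB first):
  row 0 [00000]: (((NOT 0 AND NOT 0) AND (0 AND 0)) IMPLIES ((0 AND 0) OR 0)) -> 1
  row 1 [00001]: (((NOT 0 AND NOT 0) AND (0 AND 1)) IMPLIES ((0 AND 0) OR 0)) -> 1
  row 2 [00010]: (((NOT 0 AND NOT 0) AND (0 AND 0)) IMPLIES ((0 AND 0) OR 0)) -> 1
  row 3 [00011]: (((NOT 0 AND NOT 0) AND (0 AND 1)) IMPLIES ((0 AND 0) OR 0)) -> 1
  row 4 [00100]: (((NOT 0 AND NOT 1) AND (0 AND 0)) IMPLIES ((0 AND 0) OR 0)) -> 1
  row 5 [00101]: (((NOT 0 AND NOT 1) AND (0 AND 1)) IMPLIES ((0 AND 0) OR 0)) -> 1
  row 6 [00110]: (((NOT 0 AND NOT 1) AND (0 AND 0)) IMPLIES ((0 AND 0) OR 0)) -> 1
  row 7 [00111]: (((NOT 0 AND NOT 1) AND (0 AND 1)) IMPLIES ((0 AND 0) OR 0)) -> 1
  row 8 [01000]: (((NOT 1 AND NOT 0) AND (1 AND 0)) IMPLIES ((1 AND 0) OR 1)) -> 1
  row 9 [01001]: (((NOT 1 AND NOT 0) AND (1 AND 1)) IMPLIES ((1 AND 0) OR 1)) -> 1
  row 10 [01010]: (((NOT 1 AND NOT 0) AND (1 AND 0)) IMPLIES ((1 AND 0) OR 1)) -> 1
  row 11 [01011]: (((NOT 1 AND NOT 0) AND (1 AND 1)) IMPLIES ((1 AND 0) OR 1)) -> 1
  row 12 [01100]: (((NOT 1 AND NOT 1) AND (1 AND 0)) IMPLIES ((1 AND 0) OR 1)) -> 1
  row 13 [01101]: (((NOT 1 AND NOT 1) AND (1 AND 1)) IMPLIES ((1 AND 0) OR 1)) -> 1
  row 14 [01110]: (((NOT 1 AND NOT 1) AND (1 AND 0)) IMPLIES ((1 AND 0) OR 1)) -> 1
  row 15 [01111]: (((NOT 1 AND NOT 1) AND (1 AND 1)) IMPLIES ((1 AND 0) OR 1)) -> 1
  row 16 [10000]: (((NOT 0 AND NOT 0) AND (0 AND 0)) IMPLIES ((0 AND 1) OR 0)) -> 1
  row 17 [10001]: (((NOT 0 AND NOT 0) AND (0 AND 1)) IMPLIES ((0 AND 1) OR 0)) -> 1
  row 18 [10010]: (((NOT 0 AND NOT 0) AND (0 AND 0)) IMPLIES ((0 AND 1) OR 0)) -> 1
  row 19 [10011]: (((NOT 0 AND NOT 0) AND (0 AND 1)) IMPLIES ((0 AND 1) OR 0)) -> 1
  row 20 [10100]: (((NOT 0 AND NOT 1) AND (0 AND 0)) IMPLIES ((0 AND 1) OR 0)) -> 1
  row 21 [10101]: (((NOT 0 AND NOT 1) AND (0 AND 1)) IMPLIES ((0 AND 1) OR 0)) -> 1
  row 22 [10110]: (((NOT 0 AND NOT 1) AND (0 AND 0)) IMPLIES ((0 AND 1) OR 0)) -> 1
  row 23 [10111]: (((NOT 0 AND NOT 1) AND (0 AND 1)) IMPLIES ((0 AND 1) OR 0)) -> 1
  row 24 [11000]: (((NOT 1 AND NOT 0) AND (1 AND 0)) IMPLIES ((1 AND 1) OR 1)) -> 1
  row 25 [11001]: (((NOT 1 AND NOT 0) AND (1 AND 1)) IMPLIES ((1 AND 1) OR 1)) -> 1
  row 26 [11010]: (((NOT 1 AND NOT 0) AND (1 AND 0)) IMPLIES ((1 AND 1) OR 1)) -> 1
  row 27 [11011]: (((NOT 1 AND NOT 0) AND (1 AND 1)) IMPLIES ((1 AND 1) OR 1)) -> 1
  row 28 [11100]: (((NOT 1 AND NOT 1) AND (1 AND 0)) IMPLIES ((1 AND 1) OR 1)) -> 1
  row 29 [11101]: (((NOT 1 AND NOT 1) AND (1 AND 1)) IMPLIES ((1 AND 1) OR 1)) -> 1
  row 30 [11110]: (((NOT 1 AND NOT 1) AND (1 AND 0)) IMPLIES ((1 AND 1) OR 1)) -> 1
  row 31 [11111]: (((NOT 1 AND NOT 1) AND (1 AND 1)) IMPLIES ((1 AND 1) OR 1)) -> 1
Full result column, 4 rows per line (a,b,c fixed per line; d,e runs 00..11 left to right):
  rows 0-3 [a,b,c=000]: 1111  = hex F
  rows 4-7 [a,b,c=001]: 1111  = hex F
  rows 8-11 [a,b,c=010]: 1111  = hex F
  rows 12-15 [a,b,c=011]: 1111  = hex F
  rows 16-19 [a,b,c=100]: 1111  = hex F
  rows 20-23 [a,b,c=101]: 1111  = hex F
  rows 24-27 [a,b,c=110]: 1111  = hex F
  rows 28-31 [a,b,c=111]: 1111  = hex F
Output column (row 0 .. row 31) = 11111111111111111111111111111111
Output column grouped in 4s = 1111 1111 1111 1111 1111 1111 1111 1111 = 0xFFFFFFFF
Convert to decimal digit by digit (value = value*16 + digit):
  F -> 15
  15*16 + 15 (F) = 255
  255*16 + 15 (F) = 4095
  4095*16 + 15 (F) = 65535
  65535*16 + 15 (F) = 1048575
  1048575*16 + 15 (F) = 16777215
  16777215*16 + 15 (F) = 268435455
  268435455*16 + 15 (F) = 4294967295
Decimal = 4294967295

4294967295


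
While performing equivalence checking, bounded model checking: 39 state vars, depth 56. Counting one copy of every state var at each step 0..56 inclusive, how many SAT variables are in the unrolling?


BMC unrolls to depth k, creating one copy of each state var for steps 0..k.
Step count = 56 + 1 = 57 (steps 0 through 56)
Vars per step = 39
Total = 39 * 57 = 2223

2223


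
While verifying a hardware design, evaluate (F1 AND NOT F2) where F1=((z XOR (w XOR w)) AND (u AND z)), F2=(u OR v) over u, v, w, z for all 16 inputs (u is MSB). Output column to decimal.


F1 = ((z XOR (w XOR w)) AND (u AND z))
F2 = (u OR v)
Counterexample to F1=>F2 is where F1=1 and F2=0.
Evaluate each row (bits = u,v,w,z, MSB first):
  row 0 [0000]: F1=0 F2=0 -> F1&~F2 -> 0
  row 1 [0001]: F1=0 F2=0 -> F1&~F2 -> 0
  row 2 [0010]: F1=0 F2=0 -> F1&~F2 -> 0
  row 3 [0011]: F1=0 F2=0 -> F1&~F2 -> 0
  row 4 [0100]: F1=0 F2=1 -> F1&~F2 -> 0
  row 5 [0101]: F1=0 F2=1 -> F1&~F2 -> 0
  row 6 [0110]: F1=0 F2=1 -> F1&~F2 -> 0
  row 7 [0111]: F1=0 F2=1 -> F1&~F2 -> 0
  row 8 [1000]: F1=0 F2=1 -> F1&~F2 -> 0
  row 9 [1001]: F1=1 F2=1 -> F1&~F2 -> 0
  row 10 [1010]: F1=0 F2=1 -> F1&~F2 -> 0
  row 11 [1011]: F1=1 F2=1 -> F1&~F2 -> 0
  row 12 [1100]: F1=0 F2=1 -> F1&~F2 -> 0
  row 13 [1101]: F1=1 F2=1 -> F1&~F2 -> 0
  row 14 [1110]: F1=0 F2=1 -> F1&~F2 -> 0
  row 15 [1111]: F1=1 F2=1 -> F1&~F2 -> 0
Full result column, 4 rows per line (u,v fixed per line; w,z runs 00..11 left to right):
  rows 0-3 [u,v=00]: 0000  = hex 0
  rows 4-7 [u,v=01]: 0000  = hex 0
  rows 8-11 [u,v=10]: 0000  = hex 0
  rows 12-15 [u,v=11]: 0000  = hex 0
Counterexample vector (row 0 .. row 15) = 0000000000000000
Output column grouped in 4s = 0000 0000 0000 0000 = 0x0000
Convert to decimal digit by digit (value = value*16 + digit):
  0 -> 0
  0*16 + 0 = 0
  0*16 + 0 = 0
  0*16 + 0 = 0
Decimal = 0

0


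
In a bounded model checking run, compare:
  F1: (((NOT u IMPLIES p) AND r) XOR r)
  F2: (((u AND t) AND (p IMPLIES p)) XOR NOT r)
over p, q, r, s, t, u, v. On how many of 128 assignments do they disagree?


F1 = (((NOT u IMPLIES p) AND r) XOR r)
F2 = (((u AND t) AND (p IMPLIES p)) XOR NOT r)
Evaluate both on each of 128 rows (bits = p,q,r,s,t,u,v):
  row 0 [0000000]: F1=0 F2=1 (differ) -> 1
  row 1 [0000001]: F1=0 F2=1 (differ) -> 1
  row 2 [0000010]: F1=0 F2=1 (differ) -> 1
  row 3 [0000011]: F1=0 F2=1 (differ) -> 1
  row 4 [0000100]: F1=0 F2=1 (differ) -> 1
  (every remaining row is evaluated the same way; all 128 results are listed next)
Full result column, 8 rows per line (p,q,r,s fixed per line; t,u,v runs 000..111 left to right):
  rows 0-7 [p,q,r,s=0000]: 11111100  (ones: 6)
  rows 8-15 [p,q,r,s=0001]: 11111100  (ones: 6)
  rows 16-23 [p,q,r,s=0010]: 11001111  (ones: 6)
  rows 24-31 [p,q,r,s=0011]: 11001111  (ones: 6)
  rows 32-39 [p,q,r,s=0100]: 11111100  (ones: 6)
  rows 40-47 [p,q,r,s=0101]: 11111100  (ones: 6)
  rows 48-55 [p,q,r,s=0110]: 11001111  (ones: 6)
  rows 56-63 [p,q,r,s=0111]: 11001111  (ones: 6)
  rows 64-71 [p,q,r,s=1000]: 11111100  (ones: 6)
  rows 72-79 [p,q,r,s=1001]: 11111100  (ones: 6)
  rows 80-87 [p,q,r,s=1010]: 00000011  (ones: 2)
  rows 88-95 [p,q,r,s=1011]: 00000011  (ones: 2)
  rows 96-103 [p,q,r,s=1100]: 11111100  (ones: 6)
  rows 104-111 [p,q,r,s=1101]: 11111100  (ones: 6)
  rows 112-119 [p,q,r,s=1110]: 00000011  (ones: 2)
  rows 120-127 [p,q,r,s=1111]: 00000011  (ones: 2)
Disagreements = 6+6+6+6+6+6+6+6+6+6+2+2+6+6+2+2 = 80

80


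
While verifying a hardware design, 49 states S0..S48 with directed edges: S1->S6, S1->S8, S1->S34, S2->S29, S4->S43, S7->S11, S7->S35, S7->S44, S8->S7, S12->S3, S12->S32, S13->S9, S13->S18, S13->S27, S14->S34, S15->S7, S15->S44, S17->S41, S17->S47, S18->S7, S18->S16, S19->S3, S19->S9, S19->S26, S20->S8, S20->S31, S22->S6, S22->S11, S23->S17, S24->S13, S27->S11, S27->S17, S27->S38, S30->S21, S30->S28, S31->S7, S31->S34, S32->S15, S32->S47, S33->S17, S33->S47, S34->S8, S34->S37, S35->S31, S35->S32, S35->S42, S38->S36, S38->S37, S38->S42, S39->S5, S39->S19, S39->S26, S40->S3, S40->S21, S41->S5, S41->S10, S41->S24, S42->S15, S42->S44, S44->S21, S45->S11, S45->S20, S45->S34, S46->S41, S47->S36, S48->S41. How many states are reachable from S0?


BFS from S0:
  layer 0: {S0}
Reachable set: {S0}
Count = 1

1


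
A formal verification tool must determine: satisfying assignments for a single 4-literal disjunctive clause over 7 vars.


Step 1: Total=2^7=128
Step 2: Unsat when all 4 false: 2^3=8
Step 3: Sat=128-8=120

120


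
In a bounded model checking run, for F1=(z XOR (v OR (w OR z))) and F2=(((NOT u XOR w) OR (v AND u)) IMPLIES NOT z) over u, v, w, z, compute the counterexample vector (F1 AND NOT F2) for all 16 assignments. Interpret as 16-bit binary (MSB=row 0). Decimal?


F1 = (z XOR (v OR (w OR z)))
F2 = (((NOT u XOR w) OR (v AND u)) IMPLIES NOT z)
Counterexample to F1=>F2 is where F1=1 and F2=0.
Evaluate each row (bits = u,v,w,z, MSB first):
  row 0 [0000]: F1=0 F2=1 -> F1&~F2 -> 0
  row 1 [0001]: F1=0 F2=0 -> F1&~F2 -> 0
  row 2 [0010]: F1=1 F2=1 -> F1&~F2 -> 0
  row 3 [0011]: F1=0 F2=1 -> F1&~F2 -> 0
  row 4 [0100]: F1=1 F2=1 -> F1&~F2 -> 0
  row 5 [0101]: F1=0 F2=0 -> F1&~F2 -> 0
  row 6 [0110]: F1=1 F2=1 -> F1&~F2 -> 0
  row 7 [0111]: F1=0 F2=1 -> F1&~F2 -> 0
  row 8 [1000]: F1=0 F2=1 -> F1&~F2 -> 0
  row 9 [1001]: F1=0 F2=1 -> F1&~F2 -> 0
  row 10 [1010]: F1=1 F2=1 -> F1&~F2 -> 0
  row 11 [1011]: F1=0 F2=0 -> F1&~F2 -> 0
  row 12 [1100]: F1=1 F2=1 -> F1&~F2 -> 0
  row 13 [1101]: F1=0 F2=0 -> F1&~F2 -> 0
  row 14 [1110]: F1=1 F2=1 -> F1&~F2 -> 0
  row 15 [1111]: F1=0 F2=0 -> F1&~F2 -> 0
Full result column, 4 rows per line (u,v fixed per line; w,z runs 00..11 left to right):
  rows 0-3 [u,v=00]: 0000  = hex 0
  rows 4-7 [u,v=01]: 0000  = hex 0
  rows 8-11 [u,v=10]: 0000  = hex 0
  rows 12-15 [u,v=11]: 0000  = hex 0
Counterexample vector (row 0 .. row 15) = 0000000000000000
Output column grouped in 4s = 0000 0000 0000 0000 = 0x0000
Convert to decimal digit by digit (value = value*16 + digit):
  0 -> 0
  0*16 + 0 = 0
  0*16 + 0 = 0
  0*16 + 0 = 0
Decimal = 0

0


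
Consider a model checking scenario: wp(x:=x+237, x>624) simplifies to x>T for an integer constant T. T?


Formula: wp(x:=E, P) = P[E/x] (substitute E for x in postcondition)
Step 1: Postcondition: x>624
Step 2: Substitute x+237 for x: x+237>624
Step 3: Solve for x: x > 624-237 = 387

387


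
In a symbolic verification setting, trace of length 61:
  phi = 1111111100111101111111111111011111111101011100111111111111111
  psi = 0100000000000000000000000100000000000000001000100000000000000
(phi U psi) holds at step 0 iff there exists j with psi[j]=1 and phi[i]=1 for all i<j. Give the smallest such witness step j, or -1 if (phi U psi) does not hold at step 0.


(phi U psi) at 0: need smallest j with psi[j]=1 and phi[i]=1 for all i in [0,j).
Scan from step 0:
  step 0: phi=1, psi=0 -> continue
  step 1: psi=1 and phi held for [0,1) -> witness found
Witness step = 1

1


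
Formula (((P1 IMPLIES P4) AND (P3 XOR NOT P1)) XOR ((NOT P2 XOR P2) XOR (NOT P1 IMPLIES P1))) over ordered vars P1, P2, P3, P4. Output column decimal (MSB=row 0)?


Formula: (((P1 IMPLIES P4) AND (P3 XOR NOT P1)) XOR ((NOT P2 XOR P2) XOR (NOT P1 IMPLIES P1))) over P1, P2, P3, P4 (16 rows)
Evaluate each row (bits = P1,P2,P3,P4, MSB first):
  row 0 [0000]: (((0 IMPLIES 0) AND (0 XOR NOT 0)) XOR ((NOT 0 XOR 0) XOR (NOT 0 IMPLIES 0))) -> 0
  row 1 [0001]: (((0 IMPLIES 1) AND (0 XOR NOT 0)) XOR ((NOT 0 XOR 0) XOR (NOT 0 IMPLIES 0))) -> 0
  row 2 [0010]: (((0 IMPLIES 0) AND (1 XOR NOT 0)) XOR ((NOT 0 XOR 0) XOR (NOT 0 IMPLIES 0))) -> 1
  row 3 [0011]: (((0 IMPLIES 1) AND (1 XOR NOT 0)) XOR ((NOT 0 XOR 0) XOR (NOT 0 IMPLIES 0))) -> 1
  row 4 [0100]: (((0 IMPLIES 0) AND (0 XOR NOT 0)) XOR ((NOT 1 XOR 1) XOR (NOT 0 IMPLIES 0))) -> 0
  row 5 [0101]: (((0 IMPLIES 1) AND (0 XOR NOT 0)) XOR ((NOT 1 XOR 1) XOR (NOT 0 IMPLIES 0))) -> 0
  row 6 [0110]: (((0 IMPLIES 0) AND (1 XOR NOT 0)) XOR ((NOT 1 XOR 1) XOR (NOT 0 IMPLIES 0))) -> 1
  row 7 [0111]: (((0 IMPLIES 1) AND (1 XOR NOT 0)) XOR ((NOT 1 XOR 1) XOR (NOT 0 IMPLIES 0))) -> 1
  row 8 [1000]: (((1 IMPLIES 0) AND (0 XOR NOT 1)) XOR ((NOT 0 XOR 0) XOR (NOT 1 IMPLIES 1))) -> 0
  row 9 [1001]: (((1 IMPLIES 1) AND (0 XOR NOT 1)) XOR ((NOT 0 XOR 0) XOR (NOT 1 IMPLIES 1))) -> 0
  row 10 [1010]: (((1 IMPLIES 0) AND (1 XOR NOT 1)) XOR ((NOT 0 XOR 0) XOR (NOT 1 IMPLIES 1))) -> 0
  row 11 [1011]: (((1 IMPLIES 1) AND (1 XOR NOT 1)) XOR ((NOT 0 XOR 0) XOR (NOT 1 IMPLIES 1))) -> 1
  row 12 [1100]: (((1 IMPLIES 0) AND (0 XOR NOT 1)) XOR ((NOT 1 XOR 1) XOR (NOT 1 IMPLIES 1))) -> 0
  row 13 [1101]: (((1 IMPLIES 1) AND (0 XOR NOT 1)) XOR ((NOT 1 XOR 1) XOR (NOT 1 IMPLIES 1))) -> 0
  row 14 [1110]: (((1 IMPLIES 0) AND (1 XOR NOT 1)) XOR ((NOT 1 XOR 1) XOR (NOT 1 IMPLIES 1))) -> 0
  row 15 [1111]: (((1 IMPLIES 1) AND (1 XOR NOT 1)) XOR ((NOT 1 XOR 1) XOR (NOT 1 IMPLIES 1))) -> 1
Full result column, 4 rows per line (P1,P2 fixed per line; P3,P4 runs 00..11 left to right):
  rows 0-3 [P1,P2=00]: 0011  = hex 3
  rows 4-7 [P1,P2=01]: 0011  = hex 3
  rows 8-11 [P1,P2=10]: 0001  = hex 1
  rows 12-15 [P1,P2=11]: 0001  = hex 1
Output column (row 0 .. row 15) = 0011001100010001
Output column grouped in 4s = 0011 0011 0001 0001 = 0x3311
Convert to decimal digit by digit (value = value*16 + digit):
  3 -> 3
  3*16 + 3 = 51
  51*16 + 1 = 817
  817*16 + 1 = 13073
Decimal = 13073

13073


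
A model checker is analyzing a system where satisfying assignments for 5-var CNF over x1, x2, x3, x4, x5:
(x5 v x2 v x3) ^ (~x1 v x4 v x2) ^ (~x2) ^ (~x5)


CNF with 4 clauses over 5 vars (32 assignments).
An assignment satisfies CNF iff every clause has >=1 true literal.
Check each row (bits = x1,x2,x3,x4,x5; clause T/F shown):
  row 0 [00000]: clauses=FTTT -> 0
  row 1 [00001]: clauses=TTTF -> 0
  row 2 [00010]: clauses=FTTT -> 0
  row 3 [00011]: clauses=TTTF -> 0
  row 4 [00100]: clauses=TTTT -> 1
  row 5 [00101]: clauses=TTTF -> 0
  row 6 [00110]: clauses=TTTT -> 1
  row 7 [00111]: clauses=TTTF -> 0
  row 8 [01000]: clauses=TTFT -> 0
  row 9 [01001]: clauses=TTFF -> 0
  row 10 [01010]: clauses=TTFT -> 0
  row 11 [01011]: clauses=TTFF -> 0
  row 12 [01100]: clauses=TTFT -> 0
  row 13 [01101]: clauses=TTFF -> 0
  row 14 [01110]: clauses=TTFT -> 0
  row 15 [01111]: clauses=TTFF -> 0
  row 16 [10000]: clauses=FFTT -> 0
  row 17 [10001]: clauses=TFTF -> 0
  row 18 [10010]: clauses=FTTT -> 0
  row 19 [10011]: clauses=TTTF -> 0
  row 20 [10100]: clauses=TFTT -> 0
  row 21 [10101]: clauses=TFTF -> 0
  row 22 [10110]: clauses=TTTT -> 1
  row 23 [10111]: clauses=TTTF -> 0
  row 24 [11000]: clauses=TTFT -> 0
  row 25 [11001]: clauses=TTFF -> 0
  row 26 [11010]: clauses=TTFT -> 0
  row 27 [11011]: clauses=TTFF -> 0
  row 28 [11100]: clauses=TTFT -> 0
  row 29 [11101]: clauses=TTFF -> 0
  row 30 [11110]: clauses=TTFT -> 0
  row 31 [11111]: clauses=TTFF -> 0
Full result column, 8 rows per line (x1,x2 fixed per line; x3,x4,x5 runs 000..111 left to right):
  rows 0-7 [x1,x2=00]: 00001010  (ones: 2)
  rows 8-15 [x1,x2=01]: 00000000  (ones: 0)
  rows 16-23 [x1,x2=10]: 00000010  (ones: 1)
  rows 24-31 [x1,x2=11]: 00000000  (ones: 0)
Satisfying assignments = 2+0+1+0 = 3

3


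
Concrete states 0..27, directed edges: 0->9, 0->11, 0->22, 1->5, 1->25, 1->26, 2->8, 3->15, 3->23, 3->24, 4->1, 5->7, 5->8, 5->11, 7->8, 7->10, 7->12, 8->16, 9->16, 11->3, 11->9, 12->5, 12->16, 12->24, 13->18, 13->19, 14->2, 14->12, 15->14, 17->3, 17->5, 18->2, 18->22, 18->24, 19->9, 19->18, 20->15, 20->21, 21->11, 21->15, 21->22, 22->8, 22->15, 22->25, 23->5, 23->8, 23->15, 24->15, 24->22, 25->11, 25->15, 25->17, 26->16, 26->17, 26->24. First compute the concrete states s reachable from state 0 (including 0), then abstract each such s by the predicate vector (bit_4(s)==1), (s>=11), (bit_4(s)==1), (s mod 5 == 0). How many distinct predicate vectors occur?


BFS from 0:
Concrete reachable: {0, 2, 3, 5, 7, 8, 9, 10, 11, 12, 14, 15, 16, 17, 22, 23, 24, 25}
Abstract via predicates (bit_4(s)==1), (s>=11), (bit_4(s)==1), (s mod 5 == 0):
  (0,0,0,0) <- {2, 3, 7, 8, 9}
  (0,0,0,1) <- {0, 5, 10}
  (0,1,0,0) <- {11, 12, 14}
  (0,1,0,1) <- {15}
  (1,1,1,0) <- {16, 17, 22, 23, 24}
  (1,1,1,1) <- {25}
Distinct abstract states = 6

6


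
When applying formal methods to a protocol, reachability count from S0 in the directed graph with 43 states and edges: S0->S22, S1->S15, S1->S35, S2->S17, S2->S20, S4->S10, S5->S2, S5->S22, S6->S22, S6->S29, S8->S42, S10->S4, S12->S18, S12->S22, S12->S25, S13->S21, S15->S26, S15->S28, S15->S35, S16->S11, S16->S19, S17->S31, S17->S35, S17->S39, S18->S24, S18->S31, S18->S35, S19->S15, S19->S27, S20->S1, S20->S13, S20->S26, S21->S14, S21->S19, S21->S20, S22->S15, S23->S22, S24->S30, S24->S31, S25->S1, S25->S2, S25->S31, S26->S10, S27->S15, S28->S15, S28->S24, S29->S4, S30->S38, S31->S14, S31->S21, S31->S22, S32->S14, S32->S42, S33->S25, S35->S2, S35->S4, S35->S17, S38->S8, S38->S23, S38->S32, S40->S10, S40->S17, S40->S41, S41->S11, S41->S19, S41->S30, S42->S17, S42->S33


BFS from S0:
  layer 0: {S0}
  layer 1: {S22}
  layer 2: {S15}
  layer 3: {S26, S28, S35}
  layer 4: {S2, S4, S10, S17, S24}
  layer 5: {S20, S30, S31, S39}
  layer 6: {S1, S13, S14, S21, S38}
  layer 7: {S8, S19, S23, S32}
  layer 8: {S27, S42}
  layer 9: {S33}
  layer 10: {S25}
Reachable set: {S0, S1, S2, S4, S8, S10, S13, S14, S15, S17, S19, S20, S21, S22, S23, S24, S25, S26, S27, S28, S30, S31, S32, S33, S35, S38, S39, S42}
Count = 28

28


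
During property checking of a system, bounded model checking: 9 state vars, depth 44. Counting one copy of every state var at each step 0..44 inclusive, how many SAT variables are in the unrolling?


BMC unrolls to depth k, creating one copy of each state var for steps 0..k.
Step count = 44 + 1 = 45 (steps 0 through 44)
Vars per step = 9
Total = 9 * 45 = 405

405


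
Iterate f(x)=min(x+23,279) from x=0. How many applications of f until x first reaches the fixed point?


Step 1: x=0, cap=279, increment=23
Step 2: x grows by 23 each step until capped at 279; fixed point is x=279
Step 3: iterations = ceil(279/23) = 13

13


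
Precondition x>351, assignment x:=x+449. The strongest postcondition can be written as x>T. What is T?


Formula: sp(P, x:=E) = exists old_x. (x = E[old_x/x]) AND P[old_x/x] (old_x is the value of x before the assignment; eliminate old_x by solving x = E[old_x/x] for old_x)
Step 1: Precondition P: x>351, i.e. old_x > 351
Step 2: Assignment gives x = old_x + 449, so old_x = x - 449
Step 3: Substitute into P: x - 449 > 351
Step 4: Simplify: x > 351+449 = 800

800


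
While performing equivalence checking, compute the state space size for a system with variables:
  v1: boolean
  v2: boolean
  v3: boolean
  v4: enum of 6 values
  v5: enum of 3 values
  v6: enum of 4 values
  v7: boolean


State space = product of domain sizes of all variables.
Domain sizes:
  v1 (boolean): 2
  v2 (boolean): 2
  v3 (boolean): 2
  v4 (enum of 6 values): 6
  v5 (enum of 3 values): 3
  v6 (enum of 4 values): 4
  v7 (boolean): 2
Product = 2 * 2 * 2 * 6 * 3 * 4 * 2 = 1152

1152


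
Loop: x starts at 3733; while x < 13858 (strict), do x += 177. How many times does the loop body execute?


Step 1: x goes from 3733 toward 13858 by 177; the body runs while x<13858, so iterations = ceil((bound-start)/step)
Step 2: Distance=10125
Step 3: ceil(10125/177)=58

58


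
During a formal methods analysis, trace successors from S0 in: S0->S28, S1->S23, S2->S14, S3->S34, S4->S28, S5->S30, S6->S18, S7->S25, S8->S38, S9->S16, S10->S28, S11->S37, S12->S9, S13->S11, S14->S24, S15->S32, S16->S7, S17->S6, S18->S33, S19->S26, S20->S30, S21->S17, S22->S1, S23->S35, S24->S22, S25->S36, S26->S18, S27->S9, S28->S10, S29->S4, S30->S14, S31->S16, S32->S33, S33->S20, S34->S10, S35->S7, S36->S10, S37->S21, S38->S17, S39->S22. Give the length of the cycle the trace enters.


Trace from S0 until a state repeats:
  S0 -> S28 -> S10 -> S28
S28 first seen at step 1, revisited at step 3.
Cycle length = 3 - 1 = 2

2


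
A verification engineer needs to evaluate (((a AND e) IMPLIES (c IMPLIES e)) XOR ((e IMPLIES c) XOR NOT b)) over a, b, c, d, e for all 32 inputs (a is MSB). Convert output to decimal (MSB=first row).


Formula: (((a AND e) IMPLIES (c IMPLIES e)) XOR ((e IMPLIES c) XOR NOT b)) over a, b, c, d, e (32 rows)
Evaluate each row (bits = a,b,c,d,e, MSB first):
  row 0 [00000]: (((0 AND 0) IMPLIES (0 IMPLIES 0)) XOR ((0 IMPLIES 0) XOR NOT 0)) -> 1
  row 1 [00001]: (((0 AND 1) IMPLIES (0 IMPLIES 1)) XOR ((1 IMPLIES 0) XOR NOT 0)) -> 0
  row 2 [00010]: (((0 AND 0) IMPLIES (0 IMPLIES 0)) XOR ((0 IMPLIES 0) XOR NOT 0)) -> 1
  row 3 [00011]: (((0 AND 1) IMPLIES (0 IMPLIES 1)) XOR ((1 IMPLIES 0) XOR NOT 0)) -> 0
  row 4 [00100]: (((0 AND 0) IMPLIES (1 IMPLIES 0)) XOR ((0 IMPLIES 1) XOR NOT 0)) -> 1
  row 5 [00101]: (((0 AND 1) IMPLIES (1 IMPLIES 1)) XOR ((1 IMPLIES 1) XOR NOT 0)) -> 1
  row 6 [00110]: (((0 AND 0) IMPLIES (1 IMPLIES 0)) XOR ((0 IMPLIES 1) XOR NOT 0)) -> 1
  row 7 [00111]: (((0 AND 1) IMPLIES (1 IMPLIES 1)) XOR ((1 IMPLIES 1) XOR NOT 0)) -> 1
  row 8 [01000]: (((0 AND 0) IMPLIES (0 IMPLIES 0)) XOR ((0 IMPLIES 0) XOR NOT 1)) -> 0
  row 9 [01001]: (((0 AND 1) IMPLIES (0 IMPLIES 1)) XOR ((1 IMPLIES 0) XOR NOT 1)) -> 1
  row 10 [01010]: (((0 AND 0) IMPLIES (0 IMPLIES 0)) XOR ((0 IMPLIES 0) XOR NOT 1)) -> 0
  row 11 [01011]: (((0 AND 1) IMPLIES (0 IMPLIES 1)) XOR ((1 IMPLIES 0) XOR NOT 1)) -> 1
  row 12 [01100]: (((0 AND 0) IMPLIES (1 IMPLIES 0)) XOR ((0 IMPLIES 1) XOR NOT 1)) -> 0
  row 13 [01101]: (((0 AND 1) IMPLIES (1 IMPLIES 1)) XOR ((1 IMPLIES 1) XOR NOT 1)) -> 0
  row 14 [01110]: (((0 AND 0) IMPLIES (1 IMPLIES 0)) XOR ((0 IMPLIES 1) XOR NOT 1)) -> 0
  row 15 [01111]: (((0 AND 1) IMPLIES (1 IMPLIES 1)) XOR ((1 IMPLIES 1) XOR NOT 1)) -> 0
  row 16 [10000]: (((1 AND 0) IMPLIES (0 IMPLIES 0)) XOR ((0 IMPLIES 0) XOR NOT 0)) -> 1
  row 17 [10001]: (((1 AND 1) IMPLIES (0 IMPLIES 1)) XOR ((1 IMPLIES 0) XOR NOT 0)) -> 0
  row 18 [10010]: (((1 AND 0) IMPLIES (0 IMPLIES 0)) XOR ((0 IMPLIES 0) XOR NOT 0)) -> 1
  row 19 [10011]: (((1 AND 1) IMPLIES (0 IMPLIES 1)) XOR ((1 IMPLIES 0) XOR NOT 0)) -> 0
  row 20 [10100]: (((1 AND 0) IMPLIES (1 IMPLIES 0)) XOR ((0 IMPLIES 1) XOR NOT 0)) -> 1
  row 21 [10101]: (((1 AND 1) IMPLIES (1 IMPLIES 1)) XOR ((1 IMPLIES 1) XOR NOT 0)) -> 1
  row 22 [10110]: (((1 AND 0) IMPLIES (1 IMPLIES 0)) XOR ((0 IMPLIES 1) XOR NOT 0)) -> 1
  row 23 [10111]: (((1 AND 1) IMPLIES (1 IMPLIES 1)) XOR ((1 IMPLIES 1) XOR NOT 0)) -> 1
  row 24 [11000]: (((1 AND 0) IMPLIES (0 IMPLIES 0)) XOR ((0 IMPLIES 0) XOR NOT 1)) -> 0
  row 25 [11001]: (((1 AND 1) IMPLIES (0 IMPLIES 1)) XOR ((1 IMPLIES 0) XOR NOT 1)) -> 1
  row 26 [11010]: (((1 AND 0) IMPLIES (0 IMPLIES 0)) XOR ((0 IMPLIES 0) XOR NOT 1)) -> 0
  row 27 [11011]: (((1 AND 1) IMPLIES (0 IMPLIES 1)) XOR ((1 IMPLIES 0) XOR NOT 1)) -> 1
  row 28 [11100]: (((1 AND 0) IMPLIES (1 IMPLIES 0)) XOR ((0 IMPLIES 1) XOR NOT 1)) -> 0
  row 29 [11101]: (((1 AND 1) IMPLIES (1 IMPLIES 1)) XOR ((1 IMPLIES 1) XOR NOT 1)) -> 0
  row 30 [11110]: (((1 AND 0) IMPLIES (1 IMPLIES 0)) XOR ((0 IMPLIES 1) XOR NOT 1)) -> 0
  row 31 [11111]: (((1 AND 1) IMPLIES (1 IMPLIES 1)) XOR ((1 IMPLIES 1) XOR NOT 1)) -> 0
Full result column, 4 rows per line (a,b,c fixed per line; d,e runs 00..11 left to right):
  rows 0-3 [a,b,c=000]: 1010  = hex A
  rows 4-7 [a,b,c=001]: 1111  = hex F
  rows 8-11 [a,b,c=010]: 0101  = hex 5
  rows 12-15 [a,b,c=011]: 0000  = hex 0
  rows 16-19 [a,b,c=100]: 1010  = hex A
  rows 20-23 [a,b,c=101]: 1111  = hex F
  rows 24-27 [a,b,c=110]: 0101  = hex 5
  rows 28-31 [a,b,c=111]: 0000  = hex 0
Output column (row 0 .. row 31) = 10101111010100001010111101010000
Output column grouped in 4s = 1010 1111 0101 0000 1010 1111 0101 0000 = 0xAF50AF50
Convert to decimal digit by digit (value = value*16 + digit):
  A -> 10
  10*16 + 15 (F) = 175
  175*16 + 5 = 2805
  2805*16 + 0 = 44880
  44880*16 + 10 (A) = 718090
  718090*16 + 15 (F) = 11489455
  11489455*16 + 5 = 183831285
  183831285*16 + 0 = 2941300560
Decimal = 2941300560

2941300560


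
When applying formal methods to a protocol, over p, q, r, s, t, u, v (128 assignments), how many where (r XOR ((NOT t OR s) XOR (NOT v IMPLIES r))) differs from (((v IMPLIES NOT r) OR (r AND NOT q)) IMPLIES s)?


F1 = (r XOR ((NOT t OR s) XOR (NOT v IMPLIES r)))
F2 = (((v IMPLIES NOT r) OR (r AND NOT q)) IMPLIES s)
Evaluate both on each of 128 rows (bits = p,q,r,s,t,u,v):
  row 0 [0000000]: F1=1 F2=0 (differ) -> 1
  row 1 [0000001]: F1=0 F2=0 -> 0
  row 2 [0000010]: F1=1 F2=0 (differ) -> 1
  row 3 [0000011]: F1=0 F2=0 -> 0
  row 4 [0000100]: F1=0 F2=0 -> 0
  (every remaining row is evaluated the same way; all 128 results are listed next)
Full result column, 8 rows per line (p,q,r,s fixed per line; t,u,v runs 000..111 left to right):
  rows 0-7 [p,q,r,s=0000]: 10100101  (ones: 4)
  rows 8-15 [p,q,r,s=0001]: 01010101  (ones: 4)
  rows 16-23 [p,q,r,s=0010]: 11110000  (ones: 4)
  rows 24-31 [p,q,r,s=0011]: 00000000  (ones: 0)
  rows 32-39 [p,q,r,s=0100]: 10100101  (ones: 4)
  rows 40-47 [p,q,r,s=0101]: 01010101  (ones: 4)
  rows 48-55 [p,q,r,s=0110]: 10100101  (ones: 4)
  rows 56-63 [p,q,r,s=0111]: 00000000  (ones: 0)
  rows 64-71 [p,q,r,s=1000]: 10100101  (ones: 4)
  rows 72-79 [p,q,r,s=1001]: 01010101  (ones: 4)
  rows 80-87 [p,q,r,s=1010]: 11110000  (ones: 4)
  rows 88-95 [p,q,r,s=1011]: 00000000  (ones: 0)
  rows 96-103 [p,q,r,s=1100]: 10100101  (ones: 4)
  rows 104-111 [p,q,r,s=1101]: 01010101  (ones: 4)
  rows 112-119 [p,q,r,s=1110]: 10100101  (ones: 4)
  rows 120-127 [p,q,r,s=1111]: 00000000  (ones: 0)
Disagreements = 4+4+4+0+4+4+4+0+4+4+4+0+4+4+4+0 = 48

48


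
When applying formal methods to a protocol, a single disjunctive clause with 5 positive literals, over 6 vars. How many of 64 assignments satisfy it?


Step 1: Total=2^6=64
Step 2: Unsat when all 5 false: 2^1=2
Step 3: Sat=64-2=62

62


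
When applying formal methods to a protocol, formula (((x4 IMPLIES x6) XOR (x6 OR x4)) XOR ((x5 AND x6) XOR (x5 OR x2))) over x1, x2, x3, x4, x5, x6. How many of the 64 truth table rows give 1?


Formula: (((x4 IMPLIES x6) XOR (x6 OR x4)) XOR ((x5 AND x6) XOR (x5 OR x2))) over 6 vars (64 rows)
Evaluate each row (x1, x2, x3, x4, x5, x6 as bits, MSB first):
  row 0 [000000]: (((0 IMPLIES 0) XOR (0 OR 0)) XOR ((0 AND 0) XOR (0 OR 0))) -> 1
  row 1 [000001]: (((0 IMPLIES 1) XOR (1 OR 0)) XOR ((0 AND 1) XOR (0 OR 0))) -> 0
  row 2 [000010]: (((0 IMPLIES 0) XOR (0 OR 0)) XOR ((1 AND 0) XOR (1 OR 0))) -> 0
  row 3 [000011]: (((0 IMPLIES 1) XOR (1 OR 0)) XOR ((1 AND 1) XOR (1 OR 0))) -> 0
  row 4 [000100]: (((1 IMPLIES 0) XOR (0 OR 1)) XOR ((0 AND 0) XOR (0 OR 0))) -> 1
  (every remaining row is evaluated the same way; all 64 results are listed next)
Full result column, 8 rows per line (x1,x2,x3 fixed per line; x4,x5,x6 runs 000..111 left to right):
  rows 0-7 [x1,x2,x3=000]: 10001000  (ones: 2)
  rows 8-15 [x1,x2,x3=001]: 10001000  (ones: 2)
  rows 16-23 [x1,x2,x3=010]: 01000100  (ones: 2)
  rows 24-31 [x1,x2,x3=011]: 01000100  (ones: 2)
  rows 32-39 [x1,x2,x3=100]: 10001000  (ones: 2)
  rows 40-47 [x1,x2,x3=101]: 10001000  (ones: 2)
  rows 48-55 [x1,x2,x3=110]: 01000100  (ones: 2)
  rows 56-63 [x1,x2,x3=111]: 01000100  (ones: 2)
Count of 1-rows = 2+2+2+2+2+2+2+2 = 16

16


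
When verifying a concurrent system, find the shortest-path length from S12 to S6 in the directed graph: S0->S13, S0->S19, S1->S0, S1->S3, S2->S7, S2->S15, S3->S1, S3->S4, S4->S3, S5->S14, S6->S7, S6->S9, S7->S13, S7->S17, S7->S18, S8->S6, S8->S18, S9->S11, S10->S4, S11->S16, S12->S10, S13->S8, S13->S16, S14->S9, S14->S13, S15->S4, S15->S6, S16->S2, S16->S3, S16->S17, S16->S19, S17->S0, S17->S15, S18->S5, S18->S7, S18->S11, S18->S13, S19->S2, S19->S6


BFS layer-by-layer from S12:
  dist 0: {S12}
  dist 1: {S10}
  dist 2: {S4}
  dist 3: {S3}
  dist 4: {S1}
  dist 5: {S0}
  dist 6: {S13, S19}
  dist 7: {S2, S6, S8, S16}
  -> S6 reached at distance 7
Shortest path length = 7

7


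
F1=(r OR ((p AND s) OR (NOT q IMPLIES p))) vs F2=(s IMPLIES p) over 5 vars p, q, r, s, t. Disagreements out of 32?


F1 = (r OR ((p AND s) OR (NOT q IMPLIES p)))
F2 = (s IMPLIES p)
Evaluate both on each of 32 rows (bits = p,q,r,s,t):
  row 0 [00000]: F1=0 F2=1 (differ) -> 1
  row 1 [00001]: F1=0 F2=1 (differ) -> 1
  row 2 [00010]: F1=0 F2=0 -> 0
  row 3 [00011]: F1=0 F2=0 -> 0
  row 4 [00100]: F1=1 F2=1 -> 0
  row 5 [00101]: F1=1 F2=1 -> 0
  row 6 [00110]: F1=1 F2=0 (differ) -> 1
  row 7 [00111]: F1=1 F2=0 (differ) -> 1
  row 8 [01000]: F1=1 F2=1 -> 0
  row 9 [01001]: F1=1 F2=1 -> 0
  row 10 [01010]: F1=1 F2=0 (differ) -> 1
  row 11 [01011]: F1=1 F2=0 (differ) -> 1
  row 12 [01100]: F1=1 F2=1 -> 0
  row 13 [01101]: F1=1 F2=1 -> 0
  row 14 [01110]: F1=1 F2=0 (differ) -> 1
  row 15 [01111]: F1=1 F2=0 (differ) -> 1
  row 16 [10000]: F1=1 F2=1 -> 0
  row 17 [10001]: F1=1 F2=1 -> 0
  row 18 [10010]: F1=1 F2=1 -> 0
  row 19 [10011]: F1=1 F2=1 -> 0
  row 20 [10100]: F1=1 F2=1 -> 0
  row 21 [10101]: F1=1 F2=1 -> 0
  row 22 [10110]: F1=1 F2=1 -> 0
  row 23 [10111]: F1=1 F2=1 -> 0
  row 24 [11000]: F1=1 F2=1 -> 0
  row 25 [11001]: F1=1 F2=1 -> 0
  row 26 [11010]: F1=1 F2=1 -> 0
  row 27 [11011]: F1=1 F2=1 -> 0
  row 28 [11100]: F1=1 F2=1 -> 0
  row 29 [11101]: F1=1 F2=1 -> 0
  row 30 [11110]: F1=1 F2=1 -> 0
  row 31 [11111]: F1=1 F2=1 -> 0
Full result column, 8 rows per line (p,q fixed per line; r,s,t runs 000..111 left to right):
  rows 0-7 [p,q=00]: 11000011  (ones: 4)
  rows 8-15 [p,q=01]: 00110011  (ones: 4)
  rows 16-23 [p,q=10]: 00000000  (ones: 0)
  rows 24-31 [p,q=11]: 00000000  (ones: 0)
Disagreements = 4+4+0+0 = 8

8


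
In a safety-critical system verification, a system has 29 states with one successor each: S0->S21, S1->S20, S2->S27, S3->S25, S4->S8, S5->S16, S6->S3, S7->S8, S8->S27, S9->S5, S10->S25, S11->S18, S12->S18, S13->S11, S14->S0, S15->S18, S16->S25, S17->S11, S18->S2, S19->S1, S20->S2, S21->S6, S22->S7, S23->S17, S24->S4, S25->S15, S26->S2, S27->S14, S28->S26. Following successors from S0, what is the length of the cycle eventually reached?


Trace from S0 until a state repeats:
  S0 -> S21 -> S6 -> S3 -> S25 -> S15 -> S18 -> S2 -> S27 -> S14 -> S0
S0 first seen at step 0, revisited at step 10.
Cycle length = 10 - 0 = 10

10


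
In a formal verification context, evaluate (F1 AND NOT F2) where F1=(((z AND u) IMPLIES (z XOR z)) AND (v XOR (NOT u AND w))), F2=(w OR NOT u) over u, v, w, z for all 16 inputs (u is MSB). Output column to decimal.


F1 = (((z AND u) IMPLIES (z XOR z)) AND (v XOR (NOT u AND w)))
F2 = (w OR NOT u)
Counterexample to F1=>F2 is where F1=1 and F2=0.
Evaluate each row (bits = u,v,w,z, MSB first):
  row 0 [0000]: F1=0 F2=1 -> F1&~F2 -> 0
  row 1 [0001]: F1=0 F2=1 -> F1&~F2 -> 0
  row 2 [0010]: F1=1 F2=1 -> F1&~F2 -> 0
  row 3 [0011]: F1=1 F2=1 -> F1&~F2 -> 0
  row 4 [0100]: F1=1 F2=1 -> F1&~F2 -> 0
  row 5 [0101]: F1=1 F2=1 -> F1&~F2 -> 0
  row 6 [0110]: F1=0 F2=1 -> F1&~F2 -> 0
  row 7 [0111]: F1=0 F2=1 -> F1&~F2 -> 0
  row 8 [1000]: F1=0 F2=0 -> F1&~F2 -> 0
  row 9 [1001]: F1=0 F2=0 -> F1&~F2 -> 0
  row 10 [1010]: F1=0 F2=1 -> F1&~F2 -> 0
  row 11 [1011]: F1=0 F2=1 -> F1&~F2 -> 0
  row 12 [1100]: F1=1 F2=0 -> F1&~F2 -> 1
  row 13 [1101]: F1=0 F2=0 -> F1&~F2 -> 0
  row 14 [1110]: F1=1 F2=1 -> F1&~F2 -> 0
  row 15 [1111]: F1=0 F2=1 -> F1&~F2 -> 0
Full result column, 4 rows per line (u,v fixed per line; w,z runs 00..11 left to right):
  rows 0-3 [u,v=00]: 0000  = hex 0
  rows 4-7 [u,v=01]: 0000  = hex 0
  rows 8-11 [u,v=10]: 0000  = hex 0
  rows 12-15 [u,v=11]: 1000  = hex 8
Counterexample vector (row 0 .. row 15) = 0000000000001000
Output column grouped in 4s = 0000 0000 0000 1000 = 0x0008
Convert to decimal digit by digit (value = value*16 + digit):
  0 -> 0
  0*16 + 0 = 0
  0*16 + 0 = 0
  0*16 + 8 = 8
Decimal = 8

8


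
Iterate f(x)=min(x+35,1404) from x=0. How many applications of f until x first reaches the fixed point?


Step 1: x=0, cap=1404, increment=35
Step 2: x grows by 35 each step until capped at 1404; fixed point is x=1404
Step 3: iterations = ceil(1404/35) = 41

41
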